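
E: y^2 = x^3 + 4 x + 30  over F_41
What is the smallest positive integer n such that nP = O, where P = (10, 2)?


Compute successive multiples of P until we hit O:
  1P = (10, 2)
  2P = (16, 34)
  3P = (7, 14)
  4P = (40, 36)
  5P = (28, 35)
  6P = (28, 6)
  7P = (40, 5)
  8P = (7, 27)
  ... (continuing to 11P)
  11P = O

ord(P) = 11


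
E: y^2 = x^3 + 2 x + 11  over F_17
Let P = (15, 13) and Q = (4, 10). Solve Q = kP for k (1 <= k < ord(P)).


Enumerate multiples of P until we hit Q = (4, 10):
  1P = (15, 13)
  2P = (6, 1)
  3P = (11, 15)
  4P = (4, 7)
  5P = (16, 5)
  6P = (16, 12)
  7P = (4, 10)
Match found at i = 7.

k = 7


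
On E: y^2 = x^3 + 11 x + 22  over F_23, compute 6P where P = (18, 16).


k = 6 = 110_2 (binary, LSB first: 011)
Double-and-add from P = (18, 16):
  bit 0 = 0: acc unchanged = O
  bit 1 = 1: acc = O + (13, 19) = (13, 19)
  bit 2 = 1: acc = (13, 19) + (5, 15) = (11, 5)

6P = (11, 5)


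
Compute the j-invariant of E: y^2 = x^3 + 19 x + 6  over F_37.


Delta = -16(4 a^3 + 27 b^2) mod 37 = 17
-1728 * (4 a)^3 = -1728 * (4*19)^3 mod 37 = 14
j = 14 * 17^(-1) mod 37 = 3

j = 3 (mod 37)


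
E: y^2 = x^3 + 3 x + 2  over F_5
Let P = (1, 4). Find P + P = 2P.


Doubling: s = (3 x1^2 + a) / (2 y1)
s = (3*1^2 + 3) / (2*4) mod 5 = 2
x3 = s^2 - 2 x1 mod 5 = 2^2 - 2*1 = 2
y3 = s (x1 - x3) - y1 mod 5 = 2 * (1 - 2) - 4 = 4

2P = (2, 4)


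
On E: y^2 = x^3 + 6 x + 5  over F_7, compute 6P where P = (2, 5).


k = 6 = 110_2 (binary, LSB first: 011)
Double-and-add from P = (2, 5):
  bit 0 = 0: acc unchanged = O
  bit 1 = 1: acc = O + (4, 4) = (4, 4)
  bit 2 = 1: acc = (4, 4) + (3, 1) = (2, 2)

6P = (2, 2)


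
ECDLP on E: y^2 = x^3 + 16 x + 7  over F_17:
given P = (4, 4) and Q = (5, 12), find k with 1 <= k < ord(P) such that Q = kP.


Enumerate multiples of P until we hit Q = (5, 12):
  1P = (4, 4)
  2P = (5, 5)
  3P = (9, 8)
  4P = (6, 8)
  5P = (11, 16)
  6P = (15, 16)
  7P = (2, 9)
  8P = (13, 10)
  9P = (8, 16)
  10P = (14, 0)
  11P = (8, 1)
  12P = (13, 7)
  13P = (2, 8)
  14P = (15, 1)
  15P = (11, 1)
  16P = (6, 9)
  17P = (9, 9)
  18P = (5, 12)
Match found at i = 18.

k = 18


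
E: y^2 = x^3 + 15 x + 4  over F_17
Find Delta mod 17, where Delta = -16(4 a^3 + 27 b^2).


4 a^3 + 27 b^2 = 4*15^3 + 27*4^2 = 13500 + 432 = 13932
Delta = -16 * (13932) = -222912
Delta mod 17 = 9

Delta = 9 (mod 17)


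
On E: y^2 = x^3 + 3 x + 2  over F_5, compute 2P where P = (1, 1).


Doubling: s = (3 x1^2 + a) / (2 y1)
s = (3*1^2 + 3) / (2*1) mod 5 = 3
x3 = s^2 - 2 x1 mod 5 = 3^2 - 2*1 = 2
y3 = s (x1 - x3) - y1 mod 5 = 3 * (1 - 2) - 1 = 1

2P = (2, 1)


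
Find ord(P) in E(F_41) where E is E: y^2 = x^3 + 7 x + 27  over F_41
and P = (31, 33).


Compute successive multiples of P until we hit O:
  1P = (31, 33)
  2P = (19, 34)
  3P = (34, 39)
  4P = (21, 28)
  5P = (20, 34)
  6P = (10, 21)
  7P = (2, 7)
  8P = (7, 38)
  ... (continuing to 24P)
  24P = O

ord(P) = 24


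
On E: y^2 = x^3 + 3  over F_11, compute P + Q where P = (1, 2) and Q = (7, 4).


P != Q, so use the chord formula.
s = (y2 - y1) / (x2 - x1) = (2) / (6) mod 11 = 4
x3 = s^2 - x1 - x2 mod 11 = 4^2 - 1 - 7 = 8
y3 = s (x1 - x3) - y1 mod 11 = 4 * (1 - 8) - 2 = 3

P + Q = (8, 3)


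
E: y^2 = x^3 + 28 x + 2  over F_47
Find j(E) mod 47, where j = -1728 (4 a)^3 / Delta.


Delta = -16(4 a^3 + 27 b^2) mod 47 = 7
-1728 * (4 a)^3 = -1728 * (4*28)^3 mod 47 = 44
j = 44 * 7^(-1) mod 47 = 13

j = 13 (mod 47)


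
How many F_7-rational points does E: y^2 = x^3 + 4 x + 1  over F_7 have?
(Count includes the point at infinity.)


For each x in F_7, count y with y^2 = x^3 + 4 x + 1 mod 7:
  x = 0: RHS = 1, y in [1, 6]  -> 2 point(s)
  x = 4: RHS = 4, y in [2, 5]  -> 2 point(s)
Affine points: 4. Add the point at infinity: total = 5.

#E(F_7) = 5


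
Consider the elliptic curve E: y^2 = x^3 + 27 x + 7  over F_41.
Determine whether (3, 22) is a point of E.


Check whether y^2 = x^3 + 27 x + 7 (mod 41) for (x, y) = (3, 22).
LHS: y^2 = 22^2 mod 41 = 33
RHS: x^3 + 27 x + 7 = 3^3 + 27*3 + 7 mod 41 = 33
LHS = RHS

Yes, on the curve


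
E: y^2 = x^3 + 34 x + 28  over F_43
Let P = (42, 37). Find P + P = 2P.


Doubling: s = (3 x1^2 + a) / (2 y1)
s = (3*42^2 + 34) / (2*37) mod 43 = 22
x3 = s^2 - 2 x1 mod 43 = 22^2 - 2*42 = 13
y3 = s (x1 - x3) - y1 mod 43 = 22 * (42 - 13) - 37 = 42

2P = (13, 42)


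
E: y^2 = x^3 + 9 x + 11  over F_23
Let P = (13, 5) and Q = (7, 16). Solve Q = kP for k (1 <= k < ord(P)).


Enumerate multiples of P until we hit Q = (7, 16):
  1P = (13, 5)
  2P = (21, 10)
  3P = (7, 16)
Match found at i = 3.

k = 3


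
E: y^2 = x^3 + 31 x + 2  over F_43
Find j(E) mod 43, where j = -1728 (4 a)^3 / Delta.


Delta = -16(4 a^3 + 27 b^2) mod 43 = 31
-1728 * (4 a)^3 = -1728 * (4*31)^3 mod 43 = 11
j = 11 * 31^(-1) mod 43 = 17

j = 17 (mod 43)


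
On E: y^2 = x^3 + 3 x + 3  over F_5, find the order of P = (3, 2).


Compute successive multiples of P until we hit O:
  1P = (3, 2)
  2P = (4, 3)
  3P = (4, 2)
  4P = (3, 3)
  5P = O

ord(P) = 5


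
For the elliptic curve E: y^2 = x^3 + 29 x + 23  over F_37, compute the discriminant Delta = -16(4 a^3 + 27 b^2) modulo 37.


4 a^3 + 27 b^2 = 4*29^3 + 27*23^2 = 97556 + 14283 = 111839
Delta = -16 * (111839) = -1789424
Delta mod 37 = 7

Delta = 7 (mod 37)


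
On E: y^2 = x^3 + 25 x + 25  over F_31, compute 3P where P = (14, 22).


k = 3 = 11_2 (binary, LSB first: 11)
Double-and-add from P = (14, 22):
  bit 0 = 1: acc = O + (14, 22) = (14, 22)
  bit 1 = 1: acc = (14, 22) + (22, 30) = (27, 27)

3P = (27, 27)


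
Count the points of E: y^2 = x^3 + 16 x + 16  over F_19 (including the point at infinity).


For each x in F_19, count y with y^2 = x^3 + 16 x + 16 mod 19:
  x = 0: RHS = 16, y in [4, 15]  -> 2 point(s)
  x = 4: RHS = 11, y in [7, 12]  -> 2 point(s)
  x = 6: RHS = 5, y in [9, 10]  -> 2 point(s)
  x = 10: RHS = 17, y in [6, 13]  -> 2 point(s)
  x = 12: RHS = 17, y in [6, 13]  -> 2 point(s)
  x = 14: RHS = 1, y in [1, 18]  -> 2 point(s)
  x = 16: RHS = 17, y in [6, 13]  -> 2 point(s)
Affine points: 14. Add the point at infinity: total = 15.

#E(F_19) = 15


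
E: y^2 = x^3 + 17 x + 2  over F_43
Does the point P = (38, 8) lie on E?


Check whether y^2 = x^3 + 17 x + 2 (mod 43) for (x, y) = (38, 8).
LHS: y^2 = 8^2 mod 43 = 21
RHS: x^3 + 17 x + 2 = 38^3 + 17*38 + 2 mod 43 = 7
LHS != RHS

No, not on the curve


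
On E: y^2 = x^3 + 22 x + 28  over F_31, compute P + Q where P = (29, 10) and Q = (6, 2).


P != Q, so use the chord formula.
s = (y2 - y1) / (x2 - x1) = (23) / (8) mod 31 = 30
x3 = s^2 - x1 - x2 mod 31 = 30^2 - 29 - 6 = 28
y3 = s (x1 - x3) - y1 mod 31 = 30 * (29 - 28) - 10 = 20

P + Q = (28, 20)


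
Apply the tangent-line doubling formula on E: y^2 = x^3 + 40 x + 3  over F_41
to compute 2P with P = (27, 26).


Doubling: s = (3 x1^2 + a) / (2 y1)
s = (3*27^2 + 40) / (2*26) mod 41 = 31
x3 = s^2 - 2 x1 mod 41 = 31^2 - 2*27 = 5
y3 = s (x1 - x3) - y1 mod 41 = 31 * (27 - 5) - 26 = 0

2P = (5, 0)


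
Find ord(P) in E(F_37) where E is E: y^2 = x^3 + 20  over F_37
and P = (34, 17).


Compute successive multiples of P until we hit O:
  1P = (34, 17)
  2P = (13, 16)
  3P = (2, 18)
  4P = (4, 26)
  5P = (15, 18)
  6P = (29, 10)
  7P = (10, 24)
  8P = (20, 19)
  ... (continuing to 49P)
  49P = O

ord(P) = 49


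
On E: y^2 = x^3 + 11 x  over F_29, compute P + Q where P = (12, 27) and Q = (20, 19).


P != Q, so use the chord formula.
s = (y2 - y1) / (x2 - x1) = (21) / (8) mod 29 = 28
x3 = s^2 - x1 - x2 mod 29 = 28^2 - 12 - 20 = 27
y3 = s (x1 - x3) - y1 mod 29 = 28 * (12 - 27) - 27 = 17

P + Q = (27, 17)


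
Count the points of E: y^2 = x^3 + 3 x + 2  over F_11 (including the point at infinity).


For each x in F_11, count y with y^2 = x^3 + 3 x + 2 mod 11:
  x = 2: RHS = 5, y in [4, 7]  -> 2 point(s)
  x = 3: RHS = 5, y in [4, 7]  -> 2 point(s)
  x = 4: RHS = 1, y in [1, 10]  -> 2 point(s)
  x = 6: RHS = 5, y in [4, 7]  -> 2 point(s)
  x = 7: RHS = 3, y in [5, 6]  -> 2 point(s)
  x = 10: RHS = 9, y in [3, 8]  -> 2 point(s)
Affine points: 12. Add the point at infinity: total = 13.

#E(F_11) = 13


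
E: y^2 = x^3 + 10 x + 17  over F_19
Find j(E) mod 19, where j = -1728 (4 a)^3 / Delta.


Delta = -16(4 a^3 + 27 b^2) mod 19 = 12
-1728 * (4 a)^3 = -1728 * (4*10)^3 mod 19 = 8
j = 8 * 12^(-1) mod 19 = 7

j = 7 (mod 19)


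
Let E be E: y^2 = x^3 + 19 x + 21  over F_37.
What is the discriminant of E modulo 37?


4 a^3 + 27 b^2 = 4*19^3 + 27*21^2 = 27436 + 11907 = 39343
Delta = -16 * (39343) = -629488
Delta mod 37 = 30

Delta = 30 (mod 37)


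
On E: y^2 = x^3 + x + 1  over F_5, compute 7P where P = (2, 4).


k = 7 = 111_2 (binary, LSB first: 111)
Double-and-add from P = (2, 4):
  bit 0 = 1: acc = O + (2, 4) = (2, 4)
  bit 1 = 1: acc = (2, 4) + (2, 1) = O
  bit 2 = 1: acc = O + (2, 4) = (2, 4)

7P = (2, 4)


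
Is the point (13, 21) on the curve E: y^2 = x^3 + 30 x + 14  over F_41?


Check whether y^2 = x^3 + 30 x + 14 (mod 41) for (x, y) = (13, 21).
LHS: y^2 = 21^2 mod 41 = 31
RHS: x^3 + 30 x + 14 = 13^3 + 30*13 + 14 mod 41 = 18
LHS != RHS

No, not on the curve


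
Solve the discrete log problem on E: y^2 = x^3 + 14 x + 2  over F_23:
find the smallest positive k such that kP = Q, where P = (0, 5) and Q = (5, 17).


Enumerate multiples of P until we hit Q = (5, 17):
  1P = (0, 5)
  2P = (13, 9)
  3P = (12, 9)
  4P = (6, 16)
  5P = (21, 14)
  6P = (5, 6)
  7P = (7, 12)
  8P = (17, 1)
  9P = (9, 12)
  10P = (20, 5)
  11P = (3, 18)
  12P = (3, 5)
  13P = (20, 18)
  14P = (9, 11)
  15P = (17, 22)
  16P = (7, 11)
  17P = (5, 17)
Match found at i = 17.

k = 17


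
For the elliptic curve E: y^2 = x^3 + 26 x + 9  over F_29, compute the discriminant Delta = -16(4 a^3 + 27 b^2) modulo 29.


4 a^3 + 27 b^2 = 4*26^3 + 27*9^2 = 70304 + 2187 = 72491
Delta = -16 * (72491) = -1159856
Delta mod 29 = 28

Delta = 28 (mod 29)


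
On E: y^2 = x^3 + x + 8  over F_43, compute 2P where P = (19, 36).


Doubling: s = (3 x1^2 + a) / (2 y1)
s = (3*19^2 + 1) / (2*36) mod 43 = 27
x3 = s^2 - 2 x1 mod 43 = 27^2 - 2*19 = 3
y3 = s (x1 - x3) - y1 mod 43 = 27 * (19 - 3) - 36 = 9

2P = (3, 9)


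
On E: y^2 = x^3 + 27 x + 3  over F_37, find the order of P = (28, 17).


Compute successive multiples of P until we hit O:
  1P = (28, 17)
  2P = (15, 34)
  3P = (6, 14)
  4P = (6, 23)
  5P = (15, 3)
  6P = (28, 20)
  7P = O

ord(P) = 7


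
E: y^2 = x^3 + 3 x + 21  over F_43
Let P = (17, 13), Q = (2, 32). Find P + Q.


P != Q, so use the chord formula.
s = (y2 - y1) / (x2 - x1) = (19) / (28) mod 43 = 36
x3 = s^2 - x1 - x2 mod 43 = 36^2 - 17 - 2 = 30
y3 = s (x1 - x3) - y1 mod 43 = 36 * (17 - 30) - 13 = 35

P + Q = (30, 35)


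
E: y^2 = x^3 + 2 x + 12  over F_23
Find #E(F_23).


For each x in F_23, count y with y^2 = x^3 + 2 x + 12 mod 23:
  x = 0: RHS = 12, y in [9, 14]  -> 2 point(s)
  x = 2: RHS = 1, y in [1, 22]  -> 2 point(s)
  x = 5: RHS = 9, y in [3, 20]  -> 2 point(s)
  x = 7: RHS = 1, y in [1, 22]  -> 2 point(s)
  x = 9: RHS = 0, y in [0]  -> 1 point(s)
  x = 11: RHS = 8, y in [10, 13]  -> 2 point(s)
  x = 12: RHS = 16, y in [4, 19]  -> 2 point(s)
  x = 13: RHS = 4, y in [2, 21]  -> 2 point(s)
  x = 14: RHS = 1, y in [1, 22]  -> 2 point(s)
  x = 15: RHS = 13, y in [6, 17]  -> 2 point(s)
  x = 16: RHS = 0, y in [0]  -> 1 point(s)
  x = 19: RHS = 9, y in [3, 20]  -> 2 point(s)
  x = 20: RHS = 2, y in [5, 18]  -> 2 point(s)
  x = 21: RHS = 0, y in [0]  -> 1 point(s)
  x = 22: RHS = 9, y in [3, 20]  -> 2 point(s)
Affine points: 27. Add the point at infinity: total = 28.

#E(F_23) = 28


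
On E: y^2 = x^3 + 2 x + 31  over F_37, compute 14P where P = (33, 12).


k = 14 = 1110_2 (binary, LSB first: 0111)
Double-and-add from P = (33, 12):
  bit 0 = 0: acc unchanged = O
  bit 1 = 1: acc = O + (9, 1) = (9, 1)
  bit 2 = 1: acc = (9, 1) + (31, 5) = (27, 26)
  bit 3 = 1: acc = (27, 26) + (22, 20) = (22, 17)

14P = (22, 17)


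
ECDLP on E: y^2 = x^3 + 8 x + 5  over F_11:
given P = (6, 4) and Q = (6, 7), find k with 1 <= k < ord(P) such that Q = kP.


Enumerate multiples of P until we hit Q = (6, 7):
  1P = (6, 4)
  2P = (3, 1)
  3P = (3, 10)
  4P = (6, 7)
Match found at i = 4.

k = 4


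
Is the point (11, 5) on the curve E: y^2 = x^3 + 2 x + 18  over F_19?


Check whether y^2 = x^3 + 2 x + 18 (mod 19) for (x, y) = (11, 5).
LHS: y^2 = 5^2 mod 19 = 6
RHS: x^3 + 2 x + 18 = 11^3 + 2*11 + 18 mod 19 = 3
LHS != RHS

No, not on the curve


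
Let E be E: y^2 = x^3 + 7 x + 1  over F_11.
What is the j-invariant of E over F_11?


Delta = -16(4 a^3 + 27 b^2) mod 11 = 1
-1728 * (4 a)^3 = -1728 * (4*7)^3 mod 11 = 4
j = 4 * 1^(-1) mod 11 = 4

j = 4 (mod 11)


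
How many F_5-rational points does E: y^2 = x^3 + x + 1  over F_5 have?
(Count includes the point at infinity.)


For each x in F_5, count y with y^2 = x^3 + 1 x + 1 mod 5:
  x = 0: RHS = 1, y in [1, 4]  -> 2 point(s)
  x = 2: RHS = 1, y in [1, 4]  -> 2 point(s)
  x = 3: RHS = 1, y in [1, 4]  -> 2 point(s)
  x = 4: RHS = 4, y in [2, 3]  -> 2 point(s)
Affine points: 8. Add the point at infinity: total = 9.

#E(F_5) = 9


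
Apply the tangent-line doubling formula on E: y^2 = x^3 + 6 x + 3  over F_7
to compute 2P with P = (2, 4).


Doubling: s = (3 x1^2 + a) / (2 y1)
s = (3*2^2 + 6) / (2*4) mod 7 = 4
x3 = s^2 - 2 x1 mod 7 = 4^2 - 2*2 = 5
y3 = s (x1 - x3) - y1 mod 7 = 4 * (2 - 5) - 4 = 5

2P = (5, 5)


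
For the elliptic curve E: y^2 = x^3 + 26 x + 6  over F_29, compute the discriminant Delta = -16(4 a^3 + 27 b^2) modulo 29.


4 a^3 + 27 b^2 = 4*26^3 + 27*6^2 = 70304 + 972 = 71276
Delta = -16 * (71276) = -1140416
Delta mod 29 = 9

Delta = 9 (mod 29)


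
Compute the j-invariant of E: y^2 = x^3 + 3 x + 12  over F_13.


Delta = -16(4 a^3 + 27 b^2) mod 13 = 11
-1728 * (4 a)^3 = -1728 * (4*3)^3 mod 13 = 12
j = 12 * 11^(-1) mod 13 = 7

j = 7 (mod 13)


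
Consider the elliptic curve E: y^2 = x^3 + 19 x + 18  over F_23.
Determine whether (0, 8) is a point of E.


Check whether y^2 = x^3 + 19 x + 18 (mod 23) for (x, y) = (0, 8).
LHS: y^2 = 8^2 mod 23 = 18
RHS: x^3 + 19 x + 18 = 0^3 + 19*0 + 18 mod 23 = 18
LHS = RHS

Yes, on the curve


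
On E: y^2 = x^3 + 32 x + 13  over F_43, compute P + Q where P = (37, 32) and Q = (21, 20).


P != Q, so use the chord formula.
s = (y2 - y1) / (x2 - x1) = (31) / (27) mod 43 = 33
x3 = s^2 - x1 - x2 mod 43 = 33^2 - 37 - 21 = 42
y3 = s (x1 - x3) - y1 mod 43 = 33 * (37 - 42) - 32 = 18

P + Q = (42, 18)


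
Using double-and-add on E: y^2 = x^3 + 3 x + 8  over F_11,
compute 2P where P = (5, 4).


k = 2 = 10_2 (binary, LSB first: 01)
Double-and-add from P = (5, 4):
  bit 0 = 0: acc unchanged = O
  bit 1 = 1: acc = O + (6, 0) = (6, 0)

2P = (6, 0)


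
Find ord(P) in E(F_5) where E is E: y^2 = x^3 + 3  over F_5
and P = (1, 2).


Compute successive multiples of P until we hit O:
  1P = (1, 2)
  2P = (2, 1)
  3P = (3, 0)
  4P = (2, 4)
  5P = (1, 3)
  6P = O

ord(P) = 6


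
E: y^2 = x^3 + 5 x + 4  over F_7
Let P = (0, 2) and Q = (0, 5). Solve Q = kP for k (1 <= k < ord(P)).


Enumerate multiples of P until we hit Q = (0, 5):
  1P = (0, 2)
  2P = (2, 6)
  3P = (2, 1)
  4P = (0, 5)
Match found at i = 4.

k = 4


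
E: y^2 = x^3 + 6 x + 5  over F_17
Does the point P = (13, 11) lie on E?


Check whether y^2 = x^3 + 6 x + 5 (mod 17) for (x, y) = (13, 11).
LHS: y^2 = 11^2 mod 17 = 2
RHS: x^3 + 6 x + 5 = 13^3 + 6*13 + 5 mod 17 = 2
LHS = RHS

Yes, on the curve


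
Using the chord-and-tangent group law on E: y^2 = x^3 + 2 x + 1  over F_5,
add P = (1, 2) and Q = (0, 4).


P != Q, so use the chord formula.
s = (y2 - y1) / (x2 - x1) = (2) / (4) mod 5 = 3
x3 = s^2 - x1 - x2 mod 5 = 3^2 - 1 - 0 = 3
y3 = s (x1 - x3) - y1 mod 5 = 3 * (1 - 3) - 2 = 2

P + Q = (3, 2)


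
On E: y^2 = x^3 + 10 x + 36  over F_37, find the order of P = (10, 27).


Compute successive multiples of P until we hit O:
  1P = (10, 27)
  2P = (26, 36)
  3P = (11, 21)
  4P = (15, 3)
  5P = (1, 26)
  6P = (5, 27)
  7P = (22, 10)
  8P = (16, 0)
  ... (continuing to 16P)
  16P = O

ord(P) = 16


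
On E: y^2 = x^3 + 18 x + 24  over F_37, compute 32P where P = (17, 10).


k = 32 = 100000_2 (binary, LSB first: 000001)
Double-and-add from P = (17, 10):
  bit 0 = 0: acc unchanged = O
  bit 1 = 0: acc unchanged = O
  bit 2 = 0: acc unchanged = O
  bit 3 = 0: acc unchanged = O
  bit 4 = 0: acc unchanged = O
  bit 5 = 1: acc = O + (29, 21) = (29, 21)

32P = (29, 21)


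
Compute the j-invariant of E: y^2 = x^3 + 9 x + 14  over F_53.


Delta = -16(4 a^3 + 27 b^2) mod 53 = 6
-1728 * (4 a)^3 = -1728 * (4*9)^3 mod 53 = 18
j = 18 * 6^(-1) mod 53 = 3

j = 3 (mod 53)


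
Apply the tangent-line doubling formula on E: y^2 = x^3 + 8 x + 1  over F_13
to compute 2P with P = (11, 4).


Doubling: s = (3 x1^2 + a) / (2 y1)
s = (3*11^2 + 8) / (2*4) mod 13 = 9
x3 = s^2 - 2 x1 mod 13 = 9^2 - 2*11 = 7
y3 = s (x1 - x3) - y1 mod 13 = 9 * (11 - 7) - 4 = 6

2P = (7, 6)


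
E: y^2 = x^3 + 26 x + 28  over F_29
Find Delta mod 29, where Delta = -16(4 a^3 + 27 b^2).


4 a^3 + 27 b^2 = 4*26^3 + 27*28^2 = 70304 + 21168 = 91472
Delta = -16 * (91472) = -1463552
Delta mod 29 = 20

Delta = 20 (mod 29)


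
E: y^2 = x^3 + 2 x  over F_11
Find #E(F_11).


For each x in F_11, count y with y^2 = x^3 + 2 x + 0 mod 11:
  x = 0: RHS = 0, y in [0]  -> 1 point(s)
  x = 1: RHS = 3, y in [5, 6]  -> 2 point(s)
  x = 2: RHS = 1, y in [1, 10]  -> 2 point(s)
  x = 3: RHS = 0, y in [0]  -> 1 point(s)
  x = 5: RHS = 3, y in [5, 6]  -> 2 point(s)
  x = 7: RHS = 5, y in [4, 7]  -> 2 point(s)
  x = 8: RHS = 0, y in [0]  -> 1 point(s)
Affine points: 11. Add the point at infinity: total = 12.

#E(F_11) = 12


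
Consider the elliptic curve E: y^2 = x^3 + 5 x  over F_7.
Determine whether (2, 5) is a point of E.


Check whether y^2 = x^3 + 5 x + 0 (mod 7) for (x, y) = (2, 5).
LHS: y^2 = 5^2 mod 7 = 4
RHS: x^3 + 5 x + 0 = 2^3 + 5*2 + 0 mod 7 = 4
LHS = RHS

Yes, on the curve


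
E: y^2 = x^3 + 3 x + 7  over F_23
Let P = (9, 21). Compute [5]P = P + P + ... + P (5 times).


k = 5 = 101_2 (binary, LSB first: 101)
Double-and-add from P = (9, 21):
  bit 0 = 1: acc = O + (9, 21) = (9, 21)
  bit 1 = 0: acc unchanged = (9, 21)
  bit 2 = 1: acc = (9, 21) + (5, 3) = (12, 0)

5P = (12, 0)


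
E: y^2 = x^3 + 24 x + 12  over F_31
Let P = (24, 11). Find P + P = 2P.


Doubling: s = (3 x1^2 + a) / (2 y1)
s = (3*24^2 + 24) / (2*11) mod 31 = 12
x3 = s^2 - 2 x1 mod 31 = 12^2 - 2*24 = 3
y3 = s (x1 - x3) - y1 mod 31 = 12 * (24 - 3) - 11 = 24

2P = (3, 24)


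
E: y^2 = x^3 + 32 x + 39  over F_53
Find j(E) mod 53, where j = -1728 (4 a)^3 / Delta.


Delta = -16(4 a^3 + 27 b^2) mod 53 = 27
-1728 * (4 a)^3 = -1728 * (4*32)^3 mod 53 = 1
j = 1 * 27^(-1) mod 53 = 2

j = 2 (mod 53)


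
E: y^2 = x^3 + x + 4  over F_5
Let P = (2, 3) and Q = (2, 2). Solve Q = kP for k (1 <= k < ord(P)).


Enumerate multiples of P until we hit Q = (2, 2):
  1P = (2, 3)
  2P = (0, 3)
  3P = (3, 2)
  4P = (1, 1)
  5P = (1, 4)
  6P = (3, 3)
  7P = (0, 2)
  8P = (2, 2)
Match found at i = 8.

k = 8


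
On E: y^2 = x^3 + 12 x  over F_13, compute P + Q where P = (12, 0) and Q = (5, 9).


P != Q, so use the chord formula.
s = (y2 - y1) / (x2 - x1) = (9) / (6) mod 13 = 8
x3 = s^2 - x1 - x2 mod 13 = 8^2 - 12 - 5 = 8
y3 = s (x1 - x3) - y1 mod 13 = 8 * (12 - 8) - 0 = 6

P + Q = (8, 6)


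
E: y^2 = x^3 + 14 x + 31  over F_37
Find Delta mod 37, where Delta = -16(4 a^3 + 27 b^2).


4 a^3 + 27 b^2 = 4*14^3 + 27*31^2 = 10976 + 25947 = 36923
Delta = -16 * (36923) = -590768
Delta mod 37 = 11

Delta = 11 (mod 37)


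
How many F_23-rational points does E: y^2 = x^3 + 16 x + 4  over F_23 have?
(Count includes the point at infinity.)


For each x in F_23, count y with y^2 = x^3 + 16 x + 4 mod 23:
  x = 0: RHS = 4, y in [2, 21]  -> 2 point(s)
  x = 5: RHS = 2, y in [5, 18]  -> 2 point(s)
  x = 8: RHS = 0, y in [0]  -> 1 point(s)
  x = 9: RHS = 3, y in [7, 16]  -> 2 point(s)
  x = 11: RHS = 16, y in [4, 19]  -> 2 point(s)
  x = 15: RHS = 8, y in [10, 13]  -> 2 point(s)
  x = 16: RHS = 9, y in [3, 20]  -> 2 point(s)
  x = 18: RHS = 6, y in [11, 12]  -> 2 point(s)
Affine points: 15. Add the point at infinity: total = 16.

#E(F_23) = 16


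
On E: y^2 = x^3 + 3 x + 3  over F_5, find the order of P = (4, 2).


Compute successive multiples of P until we hit O:
  1P = (4, 2)
  2P = (3, 2)
  3P = (3, 3)
  4P = (4, 3)
  5P = O

ord(P) = 5


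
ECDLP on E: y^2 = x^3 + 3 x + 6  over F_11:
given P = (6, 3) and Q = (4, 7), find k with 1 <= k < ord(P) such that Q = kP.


Enumerate multiples of P until we hit Q = (4, 7):
  1P = (6, 3)
  2P = (3, 3)
  3P = (2, 8)
  4P = (8, 5)
  5P = (9, 5)
  6P = (5, 5)
  7P = (4, 4)
  8P = (4, 7)
Match found at i = 8.

k = 8


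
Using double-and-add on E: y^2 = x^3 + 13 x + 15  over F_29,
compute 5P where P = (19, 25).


k = 5 = 101_2 (binary, LSB first: 101)
Double-and-add from P = (19, 25):
  bit 0 = 1: acc = O + (19, 25) = (19, 25)
  bit 1 = 0: acc unchanged = (19, 25)
  bit 2 = 1: acc = (19, 25) + (1, 0) = (18, 7)

5P = (18, 7)


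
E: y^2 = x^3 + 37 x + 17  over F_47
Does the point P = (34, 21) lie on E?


Check whether y^2 = x^3 + 37 x + 17 (mod 47) for (x, y) = (34, 21).
LHS: y^2 = 21^2 mod 47 = 18
RHS: x^3 + 37 x + 17 = 34^3 + 37*34 + 17 mod 47 = 18
LHS = RHS

Yes, on the curve


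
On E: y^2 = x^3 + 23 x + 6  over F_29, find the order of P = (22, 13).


Compute successive multiples of P until we hit O:
  1P = (22, 13)
  2P = (19, 20)
  3P = (16, 2)
  4P = (0, 8)
  5P = (1, 1)
  6P = (1, 28)
  7P = (0, 21)
  8P = (16, 27)
  ... (continuing to 11P)
  11P = O

ord(P) = 11


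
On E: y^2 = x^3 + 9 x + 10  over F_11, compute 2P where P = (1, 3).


Doubling: s = (3 x1^2 + a) / (2 y1)
s = (3*1^2 + 9) / (2*3) mod 11 = 2
x3 = s^2 - 2 x1 mod 11 = 2^2 - 2*1 = 2
y3 = s (x1 - x3) - y1 mod 11 = 2 * (1 - 2) - 3 = 6

2P = (2, 6)


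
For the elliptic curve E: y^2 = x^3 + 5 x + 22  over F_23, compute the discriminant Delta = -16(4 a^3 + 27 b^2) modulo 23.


4 a^3 + 27 b^2 = 4*5^3 + 27*22^2 = 500 + 13068 = 13568
Delta = -16 * (13568) = -217088
Delta mod 23 = 9

Delta = 9 (mod 23)


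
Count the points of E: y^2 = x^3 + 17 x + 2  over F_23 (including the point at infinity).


For each x in F_23, count y with y^2 = x^3 + 17 x + 2 mod 23:
  x = 0: RHS = 2, y in [5, 18]  -> 2 point(s)
  x = 7: RHS = 4, y in [2, 21]  -> 2 point(s)
  x = 8: RHS = 6, y in [11, 12]  -> 2 point(s)
  x = 11: RHS = 2, y in [5, 18]  -> 2 point(s)
  x = 12: RHS = 2, y in [5, 18]  -> 2 point(s)
  x = 16: RHS = 0, y in [0]  -> 1 point(s)
  x = 17: RHS = 6, y in [11, 12]  -> 2 point(s)
  x = 19: RHS = 8, y in [10, 13]  -> 2 point(s)
  x = 20: RHS = 16, y in [4, 19]  -> 2 point(s)
  x = 21: RHS = 6, y in [11, 12]  -> 2 point(s)
Affine points: 19. Add the point at infinity: total = 20.

#E(F_23) = 20


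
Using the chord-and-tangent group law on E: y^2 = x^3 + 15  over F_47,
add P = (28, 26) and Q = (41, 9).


P != Q, so use the chord formula.
s = (y2 - y1) / (x2 - x1) = (30) / (13) mod 47 = 24
x3 = s^2 - x1 - x2 mod 47 = 24^2 - 28 - 41 = 37
y3 = s (x1 - x3) - y1 mod 47 = 24 * (28 - 37) - 26 = 40

P + Q = (37, 40)


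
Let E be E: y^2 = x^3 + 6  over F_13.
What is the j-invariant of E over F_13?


Delta = -16(4 a^3 + 27 b^2) mod 13 = 9
-1728 * (4 a)^3 = -1728 * (4*0)^3 mod 13 = 0
j = 0 * 9^(-1) mod 13 = 0

j = 0 (mod 13)


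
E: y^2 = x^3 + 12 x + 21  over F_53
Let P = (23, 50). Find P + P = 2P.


Doubling: s = (3 x1^2 + a) / (2 y1)
s = (3*23^2 + 12) / (2*50) mod 53 = 25
x3 = s^2 - 2 x1 mod 53 = 25^2 - 2*23 = 49
y3 = s (x1 - x3) - y1 mod 53 = 25 * (23 - 49) - 50 = 42

2P = (49, 42)


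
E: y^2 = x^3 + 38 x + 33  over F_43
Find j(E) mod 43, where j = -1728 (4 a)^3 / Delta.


Delta = -16(4 a^3 + 27 b^2) mod 43 = 17
-1728 * (4 a)^3 = -1728 * (4*38)^3 mod 43 = 16
j = 16 * 17^(-1) mod 43 = 6

j = 6 (mod 43)


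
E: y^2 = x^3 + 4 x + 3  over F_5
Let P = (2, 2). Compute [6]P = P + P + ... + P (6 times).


k = 6 = 110_2 (binary, LSB first: 011)
Double-and-add from P = (2, 2):
  bit 0 = 0: acc unchanged = O
  bit 1 = 1: acc = O + (2, 3) = (2, 3)
  bit 2 = 1: acc = (2, 3) + (2, 2) = O

6P = O


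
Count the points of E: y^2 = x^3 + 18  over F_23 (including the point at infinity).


For each x in F_23, count y with y^2 = x^3 + 0 x + 18 mod 23:
  x = 0: RHS = 18, y in [8, 15]  -> 2 point(s)
  x = 2: RHS = 3, y in [7, 16]  -> 2 point(s)
  x = 4: RHS = 13, y in [6, 17]  -> 2 point(s)
  x = 6: RHS = 4, y in [2, 21]  -> 2 point(s)
  x = 7: RHS = 16, y in [4, 19]  -> 2 point(s)
  x = 8: RHS = 1, y in [1, 22]  -> 2 point(s)
  x = 10: RHS = 6, y in [11, 12]  -> 2 point(s)
  x = 14: RHS = 2, y in [5, 18]  -> 2 point(s)
  x = 15: RHS = 12, y in [9, 14]  -> 2 point(s)
  x = 17: RHS = 9, y in [3, 20]  -> 2 point(s)
  x = 18: RHS = 8, y in [10, 13]  -> 2 point(s)
  x = 19: RHS = 0, y in [0]  -> 1 point(s)
Affine points: 23. Add the point at infinity: total = 24.

#E(F_23) = 24


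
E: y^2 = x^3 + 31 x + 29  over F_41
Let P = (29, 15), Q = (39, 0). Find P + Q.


P != Q, so use the chord formula.
s = (y2 - y1) / (x2 - x1) = (26) / (10) mod 41 = 19
x3 = s^2 - x1 - x2 mod 41 = 19^2 - 29 - 39 = 6
y3 = s (x1 - x3) - y1 mod 41 = 19 * (29 - 6) - 15 = 12

P + Q = (6, 12)


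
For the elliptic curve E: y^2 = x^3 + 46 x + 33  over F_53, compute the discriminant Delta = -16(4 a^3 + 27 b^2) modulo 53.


4 a^3 + 27 b^2 = 4*46^3 + 27*33^2 = 389344 + 29403 = 418747
Delta = -16 * (418747) = -6699952
Delta mod 53 = 43

Delta = 43 (mod 53)


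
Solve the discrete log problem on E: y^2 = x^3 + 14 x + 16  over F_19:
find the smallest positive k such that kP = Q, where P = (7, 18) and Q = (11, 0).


Enumerate multiples of P until we hit Q = (11, 0):
  1P = (7, 18)
  2P = (11, 0)
Match found at i = 2.

k = 2


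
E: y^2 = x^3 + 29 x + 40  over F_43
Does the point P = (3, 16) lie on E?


Check whether y^2 = x^3 + 29 x + 40 (mod 43) for (x, y) = (3, 16).
LHS: y^2 = 16^2 mod 43 = 41
RHS: x^3 + 29 x + 40 = 3^3 + 29*3 + 40 mod 43 = 25
LHS != RHS

No, not on the curve


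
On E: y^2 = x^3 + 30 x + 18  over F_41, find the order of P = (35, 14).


Compute successive multiples of P until we hit O:
  1P = (35, 14)
  2P = (16, 24)
  3P = (39, 14)
  4P = (8, 27)
  5P = (2, 2)
  6P = (37, 30)
  7P = (33, 2)
  8P = (9, 19)
  ... (continuing to 37P)
  37P = O

ord(P) = 37


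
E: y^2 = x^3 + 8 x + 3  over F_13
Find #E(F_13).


For each x in F_13, count y with y^2 = x^3 + 8 x + 3 mod 13:
  x = 0: RHS = 3, y in [4, 9]  -> 2 point(s)
  x = 1: RHS = 12, y in [5, 8]  -> 2 point(s)
  x = 2: RHS = 1, y in [1, 12]  -> 2 point(s)
  x = 5: RHS = 12, y in [5, 8]  -> 2 point(s)
  x = 7: RHS = 12, y in [5, 8]  -> 2 point(s)
  x = 10: RHS = 4, y in [2, 11]  -> 2 point(s)
Affine points: 12. Add the point at infinity: total = 13.

#E(F_13) = 13


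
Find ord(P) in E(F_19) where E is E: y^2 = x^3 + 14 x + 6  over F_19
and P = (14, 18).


Compute successive multiples of P until we hit O:
  1P = (14, 18)
  2P = (0, 5)
  3P = (11, 16)
  4P = (5, 7)
  5P = (9, 5)
  6P = (2, 17)
  7P = (10, 14)
  8P = (15, 0)
  ... (continuing to 16P)
  16P = O

ord(P) = 16


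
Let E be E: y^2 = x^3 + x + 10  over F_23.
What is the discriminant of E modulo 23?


4 a^3 + 27 b^2 = 4*1^3 + 27*10^2 = 4 + 2700 = 2704
Delta = -16 * (2704) = -43264
Delta mod 23 = 22

Delta = 22 (mod 23)


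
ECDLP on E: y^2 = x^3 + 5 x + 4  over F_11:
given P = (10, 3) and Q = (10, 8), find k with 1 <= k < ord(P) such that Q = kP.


Enumerate multiples of P until we hit Q = (10, 8):
  1P = (10, 3)
  2P = (5, 0)
  3P = (10, 8)
Match found at i = 3.

k = 3


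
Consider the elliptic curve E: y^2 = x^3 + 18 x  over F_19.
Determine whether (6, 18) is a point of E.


Check whether y^2 = x^3 + 18 x + 0 (mod 19) for (x, y) = (6, 18).
LHS: y^2 = 18^2 mod 19 = 1
RHS: x^3 + 18 x + 0 = 6^3 + 18*6 + 0 mod 19 = 1
LHS = RHS

Yes, on the curve


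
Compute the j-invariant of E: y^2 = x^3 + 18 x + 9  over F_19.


Delta = -16(4 a^3 + 27 b^2) mod 19 = 13
-1728 * (4 a)^3 = -1728 * (4*18)^3 mod 19 = 12
j = 12 * 13^(-1) mod 19 = 17

j = 17 (mod 19)


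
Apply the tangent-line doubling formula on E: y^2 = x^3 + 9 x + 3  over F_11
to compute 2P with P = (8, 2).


Doubling: s = (3 x1^2 + a) / (2 y1)
s = (3*8^2 + 9) / (2*2) mod 11 = 9
x3 = s^2 - 2 x1 mod 11 = 9^2 - 2*8 = 10
y3 = s (x1 - x3) - y1 mod 11 = 9 * (8 - 10) - 2 = 2

2P = (10, 2)


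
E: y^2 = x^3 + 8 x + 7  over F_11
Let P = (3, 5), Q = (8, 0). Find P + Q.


P != Q, so use the chord formula.
s = (y2 - y1) / (x2 - x1) = (6) / (5) mod 11 = 10
x3 = s^2 - x1 - x2 mod 11 = 10^2 - 3 - 8 = 1
y3 = s (x1 - x3) - y1 mod 11 = 10 * (3 - 1) - 5 = 4

P + Q = (1, 4)


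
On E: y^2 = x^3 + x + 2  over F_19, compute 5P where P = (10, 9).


k = 5 = 101_2 (binary, LSB first: 101)
Double-and-add from P = (10, 9):
  bit 0 = 1: acc = O + (10, 9) = (10, 9)
  bit 1 = 0: acc unchanged = (10, 9)
  bit 2 = 1: acc = (10, 9) + (8, 3) = (10, 10)

5P = (10, 10)


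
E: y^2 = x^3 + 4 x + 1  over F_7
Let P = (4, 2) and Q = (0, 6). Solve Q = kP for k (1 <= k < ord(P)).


Enumerate multiples of P until we hit Q = (0, 6):
  1P = (4, 2)
  2P = (0, 1)
  3P = (0, 6)
Match found at i = 3.

k = 3


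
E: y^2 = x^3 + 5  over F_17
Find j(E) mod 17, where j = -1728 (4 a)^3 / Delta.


Delta = -16(4 a^3 + 27 b^2) mod 17 = 12
-1728 * (4 a)^3 = -1728 * (4*0)^3 mod 17 = 0
j = 0 * 12^(-1) mod 17 = 0

j = 0 (mod 17)


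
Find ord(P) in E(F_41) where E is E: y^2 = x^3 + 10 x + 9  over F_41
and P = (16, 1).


Compute successive multiples of P until we hit O:
  1P = (16, 1)
  2P = (40, 11)
  3P = (35, 15)
  4P = (27, 6)
  5P = (6, 11)
  6P = (20, 3)
  7P = (36, 30)
  8P = (32, 25)
  ... (continuing to 51P)
  51P = O

ord(P) = 51


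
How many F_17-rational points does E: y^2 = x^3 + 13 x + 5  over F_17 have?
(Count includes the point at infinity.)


For each x in F_17, count y with y^2 = x^3 + 13 x + 5 mod 17:
  x = 1: RHS = 2, y in [6, 11]  -> 2 point(s)
  x = 4: RHS = 2, y in [6, 11]  -> 2 point(s)
  x = 5: RHS = 8, y in [5, 12]  -> 2 point(s)
  x = 8: RHS = 9, y in [3, 14]  -> 2 point(s)
  x = 9: RHS = 1, y in [1, 16]  -> 2 point(s)
  x = 10: RHS = 13, y in [8, 9]  -> 2 point(s)
  x = 11: RHS = 0, y in [0]  -> 1 point(s)
  x = 12: RHS = 2, y in [6, 11]  -> 2 point(s)
  x = 13: RHS = 8, y in [5, 12]  -> 2 point(s)
  x = 16: RHS = 8, y in [5, 12]  -> 2 point(s)
Affine points: 19. Add the point at infinity: total = 20.

#E(F_17) = 20


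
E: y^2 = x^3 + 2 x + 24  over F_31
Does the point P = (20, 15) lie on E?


Check whether y^2 = x^3 + 2 x + 24 (mod 31) for (x, y) = (20, 15).
LHS: y^2 = 15^2 mod 31 = 8
RHS: x^3 + 2 x + 24 = 20^3 + 2*20 + 24 mod 31 = 4
LHS != RHS

No, not on the curve


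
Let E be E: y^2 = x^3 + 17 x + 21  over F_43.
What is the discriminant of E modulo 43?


4 a^3 + 27 b^2 = 4*17^3 + 27*21^2 = 19652 + 11907 = 31559
Delta = -16 * (31559) = -504944
Delta mod 43 = 5

Delta = 5 (mod 43)


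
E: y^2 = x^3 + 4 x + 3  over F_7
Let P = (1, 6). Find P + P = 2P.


Doubling: s = (3 x1^2 + a) / (2 y1)
s = (3*1^2 + 4) / (2*6) mod 7 = 0
x3 = s^2 - 2 x1 mod 7 = 0^2 - 2*1 = 5
y3 = s (x1 - x3) - y1 mod 7 = 0 * (1 - 5) - 6 = 1

2P = (5, 1)


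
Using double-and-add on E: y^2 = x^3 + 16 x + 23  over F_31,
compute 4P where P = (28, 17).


k = 4 = 100_2 (binary, LSB first: 001)
Double-and-add from P = (28, 17):
  bit 0 = 0: acc unchanged = O
  bit 1 = 0: acc unchanged = O
  bit 2 = 1: acc = O + (27, 9) = (27, 9)

4P = (27, 9)


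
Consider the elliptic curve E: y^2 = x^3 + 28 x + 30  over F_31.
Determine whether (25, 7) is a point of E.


Check whether y^2 = x^3 + 28 x + 30 (mod 31) for (x, y) = (25, 7).
LHS: y^2 = 7^2 mod 31 = 18
RHS: x^3 + 28 x + 30 = 25^3 + 28*25 + 30 mod 31 = 18
LHS = RHS

Yes, on the curve


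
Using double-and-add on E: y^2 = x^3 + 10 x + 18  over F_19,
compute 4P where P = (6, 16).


k = 4 = 100_2 (binary, LSB first: 001)
Double-and-add from P = (6, 16):
  bit 0 = 0: acc unchanged = O
  bit 1 = 0: acc unchanged = O
  bit 2 = 1: acc = O + (6, 3) = (6, 3)

4P = (6, 3)


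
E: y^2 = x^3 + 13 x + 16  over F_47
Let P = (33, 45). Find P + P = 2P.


Doubling: s = (3 x1^2 + a) / (2 y1)
s = (3*33^2 + 13) / (2*45) mod 47 = 26
x3 = s^2 - 2 x1 mod 47 = 26^2 - 2*33 = 46
y3 = s (x1 - x3) - y1 mod 47 = 26 * (33 - 46) - 45 = 40

2P = (46, 40)


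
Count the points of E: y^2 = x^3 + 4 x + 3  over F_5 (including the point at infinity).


For each x in F_5, count y with y^2 = x^3 + 4 x + 3 mod 5:
  x = 2: RHS = 4, y in [2, 3]  -> 2 point(s)
Affine points: 2. Add the point at infinity: total = 3.

#E(F_5) = 3


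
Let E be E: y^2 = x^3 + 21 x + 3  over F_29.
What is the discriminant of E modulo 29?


4 a^3 + 27 b^2 = 4*21^3 + 27*3^2 = 37044 + 243 = 37287
Delta = -16 * (37287) = -596592
Delta mod 29 = 25

Delta = 25 (mod 29)


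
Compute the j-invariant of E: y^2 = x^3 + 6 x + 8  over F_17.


Delta = -16(4 a^3 + 27 b^2) mod 17 = 8
-1728 * (4 a)^3 = -1728 * (4*6)^3 mod 17 = 1
j = 1 * 8^(-1) mod 17 = 15

j = 15 (mod 17)


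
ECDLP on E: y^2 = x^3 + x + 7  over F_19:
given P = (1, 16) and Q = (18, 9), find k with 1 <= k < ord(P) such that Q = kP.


Enumerate multiples of P until we hit Q = (18, 9):
  1P = (1, 16)
  2P = (9, 2)
  3P = (18, 9)
Match found at i = 3.

k = 3


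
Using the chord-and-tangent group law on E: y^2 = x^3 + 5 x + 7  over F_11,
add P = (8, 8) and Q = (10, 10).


P != Q, so use the chord formula.
s = (y2 - y1) / (x2 - x1) = (2) / (2) mod 11 = 1
x3 = s^2 - x1 - x2 mod 11 = 1^2 - 8 - 10 = 5
y3 = s (x1 - x3) - y1 mod 11 = 1 * (8 - 5) - 8 = 6

P + Q = (5, 6)


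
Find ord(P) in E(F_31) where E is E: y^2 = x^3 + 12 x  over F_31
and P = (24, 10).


Compute successive multiples of P until we hit O:
  1P = (24, 10)
  2P = (19, 22)
  3P = (26, 1)
  4P = (9, 0)
  5P = (26, 30)
  6P = (19, 9)
  7P = (24, 21)
  8P = O

ord(P) = 8


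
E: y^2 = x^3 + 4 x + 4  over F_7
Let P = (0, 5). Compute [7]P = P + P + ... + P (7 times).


k = 7 = 111_2 (binary, LSB first: 111)
Double-and-add from P = (0, 5):
  bit 0 = 1: acc = O + (0, 5) = (0, 5)
  bit 1 = 1: acc = (0, 5) + (1, 3) = (3, 1)
  bit 2 = 1: acc = (3, 1) + (5, 4) = (3, 6)

7P = (3, 6)


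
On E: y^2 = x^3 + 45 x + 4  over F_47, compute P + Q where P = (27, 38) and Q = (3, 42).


P != Q, so use the chord formula.
s = (y2 - y1) / (x2 - x1) = (4) / (23) mod 47 = 39
x3 = s^2 - x1 - x2 mod 47 = 39^2 - 27 - 3 = 34
y3 = s (x1 - x3) - y1 mod 47 = 39 * (27 - 34) - 38 = 18

P + Q = (34, 18)


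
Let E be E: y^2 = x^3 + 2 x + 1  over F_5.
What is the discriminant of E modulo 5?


4 a^3 + 27 b^2 = 4*2^3 + 27*1^2 = 32 + 27 = 59
Delta = -16 * (59) = -944
Delta mod 5 = 1

Delta = 1 (mod 5)


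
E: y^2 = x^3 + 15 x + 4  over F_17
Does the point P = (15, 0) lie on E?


Check whether y^2 = x^3 + 15 x + 4 (mod 17) for (x, y) = (15, 0).
LHS: y^2 = 0^2 mod 17 = 0
RHS: x^3 + 15 x + 4 = 15^3 + 15*15 + 4 mod 17 = 0
LHS = RHS

Yes, on the curve


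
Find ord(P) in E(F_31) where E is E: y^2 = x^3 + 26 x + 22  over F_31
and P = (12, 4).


Compute successive multiples of P until we hit O:
  1P = (12, 4)
  2P = (16, 15)
  3P = (28, 14)
  4P = (19, 11)
  5P = (1, 7)
  6P = (15, 25)
  7P = (22, 19)
  8P = (7, 19)
  ... (continuing to 27P)
  27P = O

ord(P) = 27


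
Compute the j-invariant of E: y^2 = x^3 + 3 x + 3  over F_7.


Delta = -16(4 a^3 + 27 b^2) mod 7 = 5
-1728 * (4 a)^3 = -1728 * (4*3)^3 mod 7 = 6
j = 6 * 5^(-1) mod 7 = 4

j = 4 (mod 7)


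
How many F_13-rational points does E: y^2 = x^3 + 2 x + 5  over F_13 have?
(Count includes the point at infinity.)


For each x in F_13, count y with y^2 = x^3 + 2 x + 5 mod 13:
  x = 2: RHS = 4, y in [2, 11]  -> 2 point(s)
  x = 3: RHS = 12, y in [5, 8]  -> 2 point(s)
  x = 4: RHS = 12, y in [5, 8]  -> 2 point(s)
  x = 5: RHS = 10, y in [6, 7]  -> 2 point(s)
  x = 6: RHS = 12, y in [5, 8]  -> 2 point(s)
  x = 8: RHS = 0, y in [0]  -> 1 point(s)
Affine points: 11. Add the point at infinity: total = 12.

#E(F_13) = 12


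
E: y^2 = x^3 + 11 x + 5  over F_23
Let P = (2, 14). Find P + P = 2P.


Doubling: s = (3 x1^2 + a) / (2 y1)
s = (3*2^2 + 11) / (2*14) mod 23 = 0
x3 = s^2 - 2 x1 mod 23 = 0^2 - 2*2 = 19
y3 = s (x1 - x3) - y1 mod 23 = 0 * (2 - 19) - 14 = 9

2P = (19, 9)


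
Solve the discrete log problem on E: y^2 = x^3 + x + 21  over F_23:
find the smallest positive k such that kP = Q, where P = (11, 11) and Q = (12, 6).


Enumerate multiples of P until we hit Q = (12, 6):
  1P = (11, 11)
  2P = (17, 11)
  3P = (18, 12)
  4P = (2, 10)
  5P = (12, 17)
  6P = (13, 0)
  7P = (12, 6)
Match found at i = 7.

k = 7


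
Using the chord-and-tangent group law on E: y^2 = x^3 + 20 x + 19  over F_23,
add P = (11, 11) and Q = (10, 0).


P != Q, so use the chord formula.
s = (y2 - y1) / (x2 - x1) = (12) / (22) mod 23 = 11
x3 = s^2 - x1 - x2 mod 23 = 11^2 - 11 - 10 = 8
y3 = s (x1 - x3) - y1 mod 23 = 11 * (11 - 8) - 11 = 22

P + Q = (8, 22)


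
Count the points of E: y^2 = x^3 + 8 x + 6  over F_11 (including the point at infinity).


For each x in F_11, count y with y^2 = x^3 + 8 x + 6 mod 11:
  x = 1: RHS = 4, y in [2, 9]  -> 2 point(s)
  x = 4: RHS = 3, y in [5, 6]  -> 2 point(s)
  x = 7: RHS = 9, y in [3, 8]  -> 2 point(s)
  x = 9: RHS = 4, y in [2, 9]  -> 2 point(s)
Affine points: 8. Add the point at infinity: total = 9.

#E(F_11) = 9


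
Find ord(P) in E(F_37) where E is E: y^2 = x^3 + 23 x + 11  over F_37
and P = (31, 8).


Compute successive multiples of P until we hit O:
  1P = (31, 8)
  2P = (2, 19)
  3P = (3, 12)
  4P = (0, 14)
  5P = (7, 16)
  6P = (32, 17)
  7P = (18, 35)
  8P = (28, 0)
  ... (continuing to 16P)
  16P = O

ord(P) = 16


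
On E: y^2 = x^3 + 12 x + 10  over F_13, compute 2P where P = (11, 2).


Doubling: s = (3 x1^2 + a) / (2 y1)
s = (3*11^2 + 12) / (2*2) mod 13 = 6
x3 = s^2 - 2 x1 mod 13 = 6^2 - 2*11 = 1
y3 = s (x1 - x3) - y1 mod 13 = 6 * (11 - 1) - 2 = 6

2P = (1, 6)


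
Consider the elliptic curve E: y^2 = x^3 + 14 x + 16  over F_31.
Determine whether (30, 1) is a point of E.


Check whether y^2 = x^3 + 14 x + 16 (mod 31) for (x, y) = (30, 1).
LHS: y^2 = 1^2 mod 31 = 1
RHS: x^3 + 14 x + 16 = 30^3 + 14*30 + 16 mod 31 = 1
LHS = RHS

Yes, on the curve


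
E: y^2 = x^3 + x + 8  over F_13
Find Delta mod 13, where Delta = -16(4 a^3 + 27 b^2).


4 a^3 + 27 b^2 = 4*1^3 + 27*8^2 = 4 + 1728 = 1732
Delta = -16 * (1732) = -27712
Delta mod 13 = 4

Delta = 4 (mod 13)


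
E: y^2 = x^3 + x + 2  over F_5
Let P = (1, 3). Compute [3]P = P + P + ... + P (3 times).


k = 3 = 11_2 (binary, LSB first: 11)
Double-and-add from P = (1, 3):
  bit 0 = 1: acc = O + (1, 3) = (1, 3)
  bit 1 = 1: acc = (1, 3) + (4, 0) = (1, 2)

3P = (1, 2)


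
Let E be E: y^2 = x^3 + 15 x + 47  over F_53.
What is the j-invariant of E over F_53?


Delta = -16(4 a^3 + 27 b^2) mod 53 = 5
-1728 * (4 a)^3 = -1728 * (4*15)^3 mod 53 = 48
j = 48 * 5^(-1) mod 53 = 52

j = 52 (mod 53)


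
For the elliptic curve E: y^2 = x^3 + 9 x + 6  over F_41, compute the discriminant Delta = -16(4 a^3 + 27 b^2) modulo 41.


4 a^3 + 27 b^2 = 4*9^3 + 27*6^2 = 2916 + 972 = 3888
Delta = -16 * (3888) = -62208
Delta mod 41 = 30

Delta = 30 (mod 41)


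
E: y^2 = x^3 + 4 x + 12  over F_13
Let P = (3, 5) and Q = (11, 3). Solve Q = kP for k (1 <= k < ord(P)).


Enumerate multiples of P until we hit Q = (11, 3):
  1P = (3, 5)
  2P = (4, 1)
  3P = (9, 6)
  4P = (5, 12)
  5P = (1, 2)
  6P = (8, 7)
  7P = (11, 10)
  8P = (0, 5)
  9P = (10, 8)
  10P = (10, 5)
  11P = (0, 8)
  12P = (11, 3)
Match found at i = 12.

k = 12


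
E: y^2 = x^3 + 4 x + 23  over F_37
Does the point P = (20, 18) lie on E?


Check whether y^2 = x^3 + 4 x + 23 (mod 37) for (x, y) = (20, 18).
LHS: y^2 = 18^2 mod 37 = 28
RHS: x^3 + 4 x + 23 = 20^3 + 4*20 + 23 mod 37 = 0
LHS != RHS

No, not on the curve
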